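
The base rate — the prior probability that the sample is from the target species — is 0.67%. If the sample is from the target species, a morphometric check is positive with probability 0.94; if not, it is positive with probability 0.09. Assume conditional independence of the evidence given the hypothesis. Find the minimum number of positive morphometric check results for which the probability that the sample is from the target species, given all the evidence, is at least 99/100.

5

Prior odds = 0.0067/0.9933 = 67/9933.
Likelihood ratio of a positive = 0.94/0.09 = 94/9.
Target odds: 0.99 ÷ 0.01 = 99.
Require (94/9)ⁿ ≥ 99 ÷ (67/9933) = 983367/67.
(94/9)⁴ = 78074896/6561 falls short of 983367/67 but (94/9)⁵ ≈124287 reaches it, so n = 5.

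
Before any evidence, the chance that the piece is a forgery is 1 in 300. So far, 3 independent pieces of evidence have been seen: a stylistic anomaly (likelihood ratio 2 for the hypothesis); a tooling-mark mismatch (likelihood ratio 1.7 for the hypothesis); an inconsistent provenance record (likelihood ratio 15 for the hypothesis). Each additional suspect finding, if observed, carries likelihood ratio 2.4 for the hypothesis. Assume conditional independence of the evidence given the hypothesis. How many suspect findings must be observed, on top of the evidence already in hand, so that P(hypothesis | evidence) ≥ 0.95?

6

Prior odds = (1/300)/(299/300) = 1/299.
Combined Bayes factor of the evidence already in hand = 2 × 1.7 × 15 = 51.
Odds after that evidence = (1/299) × 51 = 51/299.
Target odds = 0.95/0.05 = 19.
Need 2.4ⁿ ≥ 19 ÷ (51/299) = 5681/51.
2.4⁵ = 79.62624 falls short of 5681/51 but 2.4⁶ = 2985984/15625 reaches it, so n = 6.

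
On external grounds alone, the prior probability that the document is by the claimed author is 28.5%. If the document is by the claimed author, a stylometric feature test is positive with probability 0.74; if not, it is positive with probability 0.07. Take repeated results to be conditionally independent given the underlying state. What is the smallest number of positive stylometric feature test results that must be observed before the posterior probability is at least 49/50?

3

Prior odds: 0.285 ÷ 0.715 = 57/143.
Likelihood ratio of a positive = 0.74/0.07 = 74/7.
Target odds: 0.98 ÷ 0.02 = 49.
Need (57/143) × (74/7)ⁿ ≥ 49, i.e. (74/7)ⁿ ≥ 7007/57.
(74/7)² = 5476/49 falls short of 7007/57 but (74/7)³ = 405224/343 reaches it, so n = 3.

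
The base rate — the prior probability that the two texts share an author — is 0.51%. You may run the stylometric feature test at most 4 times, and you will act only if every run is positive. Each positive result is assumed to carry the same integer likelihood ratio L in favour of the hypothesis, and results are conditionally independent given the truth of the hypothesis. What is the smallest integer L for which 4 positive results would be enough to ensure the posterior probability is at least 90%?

7

Prior odds = 0.0051/0.9949 = 51/9949.
Target odds = 0.9/0.1 = 9.
Need L⁴ ≥ 9 ÷ (51/9949) = 29847/17.
6⁴ = 1296 < 29847/17 ≤ 2401 = 7⁴, so L = 7.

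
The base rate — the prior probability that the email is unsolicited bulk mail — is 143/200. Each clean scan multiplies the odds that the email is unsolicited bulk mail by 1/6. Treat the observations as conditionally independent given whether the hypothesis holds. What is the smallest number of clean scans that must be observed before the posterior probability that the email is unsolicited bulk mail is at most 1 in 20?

3

Prior odds = 0.715/0.285 = 143/57.
Likelihood ratio per clean scan = 1/6.
Target posterior odds = 0.05/0.95 = 1/19.
Need (143/57) × (1/6)ⁿ ≤ 1/19, i.e. (1/6)ⁿ ≤ 3/143.
(1/6)² = 1/36 is still above 3/143 but (1/6)³ = 1/216 is at or below it, so n = 3.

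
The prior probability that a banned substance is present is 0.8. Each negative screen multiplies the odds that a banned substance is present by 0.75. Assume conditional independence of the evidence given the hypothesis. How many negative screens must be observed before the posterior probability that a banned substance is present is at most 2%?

Prior odds = 0.8/0.2 = 4.
Likelihood ratio per negative screen = 0.75.
Target posterior odds = 0.02/0.98 = 1/49.
Need 4 × 0.75ⁿ ≤ 1/49, i.e. 0.75ⁿ ≤ 1/196.
0.75¹⁸ ≈0.00563771 is still above 1/196 but 0.75¹⁹ ≈0.00422828 is at or below it, so n = 19.

19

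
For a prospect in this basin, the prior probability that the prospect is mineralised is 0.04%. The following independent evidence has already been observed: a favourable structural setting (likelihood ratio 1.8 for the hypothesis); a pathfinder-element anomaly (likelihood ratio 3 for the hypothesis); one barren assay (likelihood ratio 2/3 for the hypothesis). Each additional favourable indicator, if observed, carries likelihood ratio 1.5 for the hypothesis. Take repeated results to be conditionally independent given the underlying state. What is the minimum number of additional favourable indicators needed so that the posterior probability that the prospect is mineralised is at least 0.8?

20

Prior odds = 0.0004/0.9996 = 1/2499.
Combined Bayes factor of the evidence already in hand = 1.8 × 3 × (2/3) = 3.6.
Odds after that evidence = (1/2499) × 3.6 = 6/4165.
Target odds = 0.8/0.2 = 4.
Need 1.5ⁿ ≥ 4 ÷ (6/4165) = 8330/3.
1.5¹⁹ ≈2216.84 falls short of 8330/3 but 1.5²⁰ ≈3325.26 reaches it, so n = 20.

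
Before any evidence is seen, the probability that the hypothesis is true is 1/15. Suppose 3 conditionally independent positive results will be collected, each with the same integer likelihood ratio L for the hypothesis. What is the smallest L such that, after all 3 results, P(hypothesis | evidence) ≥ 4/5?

Prior odds = (1/15)/(14/15) = 1/14.
Target odds = 0.8/0.2 = 4.
Need L³ ≥ 4 ÷ (1/14) = 56.
3³ = 27 < 56 ≤ 64 = 4³, so L = 4.

4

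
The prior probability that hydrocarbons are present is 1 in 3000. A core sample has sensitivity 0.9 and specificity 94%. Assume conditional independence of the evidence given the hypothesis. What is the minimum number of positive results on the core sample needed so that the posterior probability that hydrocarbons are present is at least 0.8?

4

Prior odds = (1/3000)/(2999/3000) = 1/2999.
False-positive rate = 1 − 0.94 = 0.06; likelihood ratio of a positive = 0.9/0.06 = 15.
Target odds: 0.8 ÷ 0.2 = 4.
Need (1/2999) × 15ⁿ ≥ 4, i.e. 15ⁿ ≥ 11996.
15³ = 3375 falls short of 11996 but 15⁴ = 50625 reaches it, so n = 4.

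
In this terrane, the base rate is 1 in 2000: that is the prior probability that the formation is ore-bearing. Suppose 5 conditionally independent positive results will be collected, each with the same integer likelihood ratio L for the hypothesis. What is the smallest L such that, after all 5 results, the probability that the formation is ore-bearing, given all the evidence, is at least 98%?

Prior odds = 0.0005/0.9995 = 1/1999.
Target odds = 0.98/0.02 = 49.
Need L⁵ ≥ 49 ÷ (1/1999) = 97951.
9⁵ = 59049 < 97951 ≤ 100000 = 10⁵, so L = 10.

10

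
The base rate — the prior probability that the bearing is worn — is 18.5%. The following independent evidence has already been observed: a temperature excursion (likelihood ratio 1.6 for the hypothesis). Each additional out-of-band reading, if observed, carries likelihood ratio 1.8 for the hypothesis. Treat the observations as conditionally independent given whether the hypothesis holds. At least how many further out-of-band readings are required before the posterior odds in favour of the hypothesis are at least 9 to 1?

6

Prior odds = 0.185/0.815 = 37/163.
Bayes factor of the evidence already in hand = 1.6.
Odds after that evidence = (37/163) × 1.6 = 296/815.
Target odds = 9.
Need 1.8ⁿ ≥ 9 ÷ (296/815) = 7335/296.
1.8⁵ = 18.89568 falls short of 7335/296 but 1.8⁶ = 531441/15625 reaches it, so n = 6.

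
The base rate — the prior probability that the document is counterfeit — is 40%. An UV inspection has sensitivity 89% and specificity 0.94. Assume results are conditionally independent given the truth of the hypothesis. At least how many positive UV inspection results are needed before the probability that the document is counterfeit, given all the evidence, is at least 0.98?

2

Prior odds: 0.4 ÷ 0.6 = 2/3.
False-positive rate = 1 − 0.94 = 0.06; likelihood ratio of a positive = 0.89/0.06 = 89/6.
Target odds: 0.98 ÷ 0.02 = 49.
Need (2/3) × (89/6)ⁿ ≥ 49, i.e. (89/6)ⁿ ≥ 73.5.
(89/6)¹ = 89/6 falls short of 73.5 but (89/6)² = 7921/36 reaches it, so n = 2.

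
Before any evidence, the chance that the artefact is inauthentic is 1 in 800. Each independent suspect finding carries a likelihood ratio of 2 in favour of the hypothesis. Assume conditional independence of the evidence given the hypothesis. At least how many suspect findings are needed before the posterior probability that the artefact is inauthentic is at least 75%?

Prior odds = 0.00125/0.99875 = 1/799.
Likelihood ratio per suspect finding = 2.
Target odds: 0.75 ÷ 0.25 = 3.
Need (1/799) × 2ⁿ ≥ 3, i.e. 2ⁿ ≥ 2397.
2¹¹ = 2048 falls short of 2397 but 2¹² = 4096 reaches it, so n = 12.

12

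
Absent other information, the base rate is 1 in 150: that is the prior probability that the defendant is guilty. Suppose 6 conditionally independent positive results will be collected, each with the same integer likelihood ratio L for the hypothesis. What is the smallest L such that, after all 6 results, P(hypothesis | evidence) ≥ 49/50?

5

Prior odds = (1/150)/(149/150) = 1/149.
Target odds = 0.98/0.02 = 49.
Need L⁶ ≥ 49 ÷ (1/149) = 7301.
4⁶ = 4096 < 7301 ≤ 15625 = 5⁶, so L = 5.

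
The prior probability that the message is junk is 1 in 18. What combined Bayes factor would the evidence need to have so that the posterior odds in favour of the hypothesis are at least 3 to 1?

Prior odds = (1/18)/(17/18) = 1/17.
Target odds = 3.
Required Bayes factor = 3 ÷ (1/17) = 51.

51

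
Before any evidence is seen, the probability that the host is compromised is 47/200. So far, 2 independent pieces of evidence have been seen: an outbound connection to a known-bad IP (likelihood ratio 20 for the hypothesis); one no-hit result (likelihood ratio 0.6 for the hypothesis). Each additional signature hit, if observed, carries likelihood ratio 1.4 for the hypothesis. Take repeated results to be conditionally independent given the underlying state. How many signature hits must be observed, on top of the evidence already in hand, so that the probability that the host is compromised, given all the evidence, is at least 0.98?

Prior odds = 0.235/0.765 = 47/153.
Combined Bayes factor of the evidence already in hand = 20 × 0.6 = 12.
Odds after that evidence = (47/153) × 12 = 188/51.
Target odds = 0.98/0.02 = 49.
Need 1.4ⁿ ≥ 49 ÷ (188/51) = 2499/188.
1.4⁷ = 823543/78125 falls short of 2499/188 but 1.4⁸ = 5764801/390625 reaches it, so n = 8.

8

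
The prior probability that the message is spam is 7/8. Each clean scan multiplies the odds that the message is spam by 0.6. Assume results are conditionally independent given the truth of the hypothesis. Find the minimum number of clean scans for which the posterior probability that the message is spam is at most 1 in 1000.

18

Prior odds = 0.875/0.125 = 7.
Likelihood ratio per clean scan = 0.6.
Target odds: 0.001 ÷ 0.999 = 1/999.
Require 0.6ⁿ ≤ 1/999 ÷ 7 = 1/6993.
0.6¹⁷ ≈0.000169267 is still above 1/6993 but 0.6¹⁸ ≈0.00010156 is at or below it, so n = 18.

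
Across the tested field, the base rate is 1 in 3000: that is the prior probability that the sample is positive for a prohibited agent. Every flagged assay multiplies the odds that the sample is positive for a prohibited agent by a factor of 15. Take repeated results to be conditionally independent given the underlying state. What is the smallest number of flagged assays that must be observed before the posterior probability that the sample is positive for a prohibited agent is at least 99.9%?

6

Prior odds: (1/3000) ÷ (2999/3000) = 1/2999.
Likelihood ratio per flagged assay = 15.
Target odds: 0.999 ÷ 0.001 = 999.
Require 15ⁿ ≥ 999 ÷ (1/2999) = 2996001.
15⁵ = 759375 falls short of 2996001 but 15⁶ = 11390625 reaches it, so n = 6.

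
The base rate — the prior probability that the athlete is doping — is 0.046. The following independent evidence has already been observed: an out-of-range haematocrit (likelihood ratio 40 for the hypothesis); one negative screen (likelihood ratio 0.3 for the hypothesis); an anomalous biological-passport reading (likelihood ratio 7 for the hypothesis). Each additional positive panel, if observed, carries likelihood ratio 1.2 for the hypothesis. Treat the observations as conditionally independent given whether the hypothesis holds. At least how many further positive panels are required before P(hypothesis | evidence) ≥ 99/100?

18

Prior odds = 0.046/0.954 = 23/477.
Combined Bayes factor of the evidence already in hand = 40 × 0.3 × 7 = 84.
Odds after that evidence = (23/477) × 84 = 644/159.
Target odds = 0.99/0.01 = 99.
Need 1.2ⁿ ≥ 99 ÷ (644/159) = 15741/644.
1.2¹⁷ ≈22.1861 falls short of 15741/644 but 1.2¹⁸ ≈26.6233 reaches it, so n = 18.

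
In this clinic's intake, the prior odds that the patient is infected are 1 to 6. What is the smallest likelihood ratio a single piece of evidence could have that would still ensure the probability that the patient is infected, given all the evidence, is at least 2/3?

12

Prior odds = 1/6.
Target odds = (2/3)/(1/3) = 2.
Required Bayes factor = 2 ÷ (1/6) = 12.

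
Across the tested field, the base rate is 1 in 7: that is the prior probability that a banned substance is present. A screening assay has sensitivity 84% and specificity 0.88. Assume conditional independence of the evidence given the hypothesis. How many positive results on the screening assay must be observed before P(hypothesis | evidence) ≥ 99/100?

4

Prior odds = (1/7)/(6/7) = 1/6.
False-positive rate = 1 − 0.88 = 0.12; likelihood ratio of a positive = 0.84/0.12 = 7.
Target posterior odds = 0.99/0.01 = 99.
Require 7ⁿ ≥ 99 ÷ (1/6) = 594.
7³ = 343 falls short of 594 but 7⁴ = 2401 reaches it, so n = 4.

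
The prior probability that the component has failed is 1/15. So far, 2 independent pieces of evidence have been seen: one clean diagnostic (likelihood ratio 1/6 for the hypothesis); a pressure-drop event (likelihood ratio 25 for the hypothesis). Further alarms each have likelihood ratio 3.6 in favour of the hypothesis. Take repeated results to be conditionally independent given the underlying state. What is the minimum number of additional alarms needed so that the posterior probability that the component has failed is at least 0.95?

Prior odds = (1/15)/(14/15) = 1/14.
Combined Bayes factor of the evidence already in hand = (1/6) × 25 = 25/6.
Odds after that evidence = (1/14) × 25/6 = 25/84.
Target odds = 0.95/0.05 = 19.
Need 3.6ⁿ ≥ 19 ÷ (25/84) = 63.84.
3.6³ = 46.656 falls short of 63.84 but 3.6⁴ = 167.9616 reaches it, so n = 4.

4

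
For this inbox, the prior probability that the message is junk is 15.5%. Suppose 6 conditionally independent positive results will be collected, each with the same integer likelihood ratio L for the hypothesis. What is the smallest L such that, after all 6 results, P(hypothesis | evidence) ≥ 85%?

Prior odds = 0.155/0.845 = 31/169.
Target odds = 0.85/0.15 = 17/3.
Need L⁶ ≥ 17/3 ÷ (31/169) = 2873/93.
1⁶ = 1 < 2873/93 ≤ 64 = 2⁶, so L = 2.

2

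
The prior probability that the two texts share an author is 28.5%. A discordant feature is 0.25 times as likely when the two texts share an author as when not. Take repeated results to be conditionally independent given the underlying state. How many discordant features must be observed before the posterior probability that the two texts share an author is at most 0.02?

Prior odds: 0.285 ÷ 0.715 = 57/143.
Likelihood ratio per discordant feature = 0.25.
Target odds: 0.02 ÷ 0.98 = 1/49.
Need (57/143) × 0.25ⁿ ≤ 1/49, i.e. 0.25ⁿ ≤ 143/2793.
0.25² = 0.0625 is still above 143/2793 but 0.25³ = 0.015625 is at or below it, so n = 3.

3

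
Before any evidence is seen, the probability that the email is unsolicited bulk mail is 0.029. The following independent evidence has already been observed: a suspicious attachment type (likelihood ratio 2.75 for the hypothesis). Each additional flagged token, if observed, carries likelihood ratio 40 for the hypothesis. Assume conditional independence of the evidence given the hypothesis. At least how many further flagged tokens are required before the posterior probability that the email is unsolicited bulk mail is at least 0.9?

2

Prior odds = 0.029/0.971 = 29/971.
Bayes factor of the evidence already in hand = 2.75.
Odds after that evidence = (29/971) × 2.75 = 319/3884.
Target odds = 0.9/0.1 = 9.
Need 40ⁿ ≥ 9 ÷ (319/3884) = 34956/319.
40¹ = 40 falls short of 34956/319 but 40² = 1600 reaches it, so n = 2.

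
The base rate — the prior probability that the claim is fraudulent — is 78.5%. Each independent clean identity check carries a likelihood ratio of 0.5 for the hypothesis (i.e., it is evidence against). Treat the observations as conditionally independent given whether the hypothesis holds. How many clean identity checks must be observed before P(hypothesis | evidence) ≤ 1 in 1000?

Prior odds: 0.785 ÷ 0.215 = 157/43.
Likelihood ratio per clean identity check = 0.5.
Target posterior odds = 0.001/0.999 = 1/999.
Require 0.5ⁿ ≤ 1/999 ÷ (157/43) = 43/156843.
0.5¹¹ = 1/2048 is still above 43/156843 but 0.5¹² = 1/4096 is at or below it, so n = 12.

12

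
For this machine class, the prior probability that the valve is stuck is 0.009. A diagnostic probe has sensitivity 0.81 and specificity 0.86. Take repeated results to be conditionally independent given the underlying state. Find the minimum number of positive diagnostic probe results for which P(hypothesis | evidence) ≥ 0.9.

Prior odds: 0.009 ÷ 0.991 = 9/991.
False-positive rate = 1 − 0.86 = 0.14; likelihood ratio of a positive = 0.81/0.14 = 81/14.
Target posterior odds = 0.9/0.1 = 9.
Require (81/14)ⁿ ≥ 9 ÷ (9/991) = 991.
(81/14)³ = 531441/2744 falls short of 991 but (81/14)⁴ = 43046721/38416 reaches it, so n = 4.

4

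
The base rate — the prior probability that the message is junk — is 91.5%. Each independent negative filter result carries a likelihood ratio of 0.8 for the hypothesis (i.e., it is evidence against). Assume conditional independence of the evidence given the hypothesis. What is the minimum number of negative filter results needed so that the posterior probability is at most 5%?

Prior odds = 0.915/0.085 = 183/17.
Likelihood ratio per negative filter result = 0.8.
Target posterior odds = 0.05/0.95 = 1/19.
Require 0.8ⁿ ≤ 1/19 ÷ (183/17) = 17/3477.
0.8²³ ≈0.00590296 is still above 17/3477 but 0.8²⁴ ≈0.00472237 is at or below it, so n = 24.

24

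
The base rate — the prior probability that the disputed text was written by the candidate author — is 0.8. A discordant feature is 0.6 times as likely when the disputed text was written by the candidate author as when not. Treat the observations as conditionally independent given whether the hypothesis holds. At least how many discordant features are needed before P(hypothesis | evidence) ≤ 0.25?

5

Prior odds = 0.8/0.2 = 4.
Likelihood ratio per discordant feature = 0.6.
Target odds: 0.25 ÷ 0.75 = 1/3.
Need 4 × 0.6ⁿ ≤ 1/3, i.e. 0.6ⁿ ≤ 1/12.
0.6⁴ = 0.1296 is still above 1/12 but 0.6⁵ = 0.07776 is at or below it, so n = 5.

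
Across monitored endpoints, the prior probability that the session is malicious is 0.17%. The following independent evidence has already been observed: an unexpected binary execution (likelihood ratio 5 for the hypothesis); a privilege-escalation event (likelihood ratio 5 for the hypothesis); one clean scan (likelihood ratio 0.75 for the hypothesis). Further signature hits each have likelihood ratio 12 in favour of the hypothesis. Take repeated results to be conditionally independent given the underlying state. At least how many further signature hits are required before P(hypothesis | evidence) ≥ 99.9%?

5

Prior odds = 0.0017/0.9983 = 17/9983.
Combined Bayes factor of the evidence already in hand = 5 × 5 × 0.75 = 18.75.
Odds after that evidence = (17/9983) × 18.75 = 1275/39932.
Target odds = 0.999/0.001 = 999.
Need 12ⁿ ≥ 999 ÷ (1275/39932) = 13297356/425.
12⁴ = 20736 falls short of 13297356/425 but 12⁵ = 248832 reaches it, so n = 5.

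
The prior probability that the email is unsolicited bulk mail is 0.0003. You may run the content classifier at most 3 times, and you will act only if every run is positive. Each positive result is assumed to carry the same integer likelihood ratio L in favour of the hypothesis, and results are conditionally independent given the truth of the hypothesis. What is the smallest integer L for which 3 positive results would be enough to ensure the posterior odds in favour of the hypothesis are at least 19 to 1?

40

Prior odds = 0.0003/0.9997 = 3/9997.
Target odds = 19.
Need L³ ≥ 19 ÷ (3/9997) = 189943/3.
39³ = 59319 < 189943/3 ≤ 64000 = 40³, so L = 40.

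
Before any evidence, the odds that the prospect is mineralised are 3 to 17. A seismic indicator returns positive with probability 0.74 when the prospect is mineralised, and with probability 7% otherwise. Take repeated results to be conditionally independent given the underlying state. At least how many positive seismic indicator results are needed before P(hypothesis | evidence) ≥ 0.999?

4

Prior odds = 3/17.
Likelihood ratio of a positive result = 0.74/0.07 = 74/7.
Target posterior odds = 0.999/0.001 = 999.
Need (3/17) × (74/7)ⁿ ≥ 999, i.e. (74/7)ⁿ ≥ 5661.
(74/7)³ = 405224/343 falls short of 5661 but (74/7)⁴ = 29986576/2401 reaches it, so n = 4.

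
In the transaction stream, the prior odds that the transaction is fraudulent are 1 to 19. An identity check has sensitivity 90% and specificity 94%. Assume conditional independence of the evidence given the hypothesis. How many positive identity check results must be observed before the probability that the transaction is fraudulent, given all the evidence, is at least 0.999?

Prior odds = 1/19.
False-positive rate = 1 − 0.94 = 0.06; likelihood ratio of a positive = 0.9/0.06 = 15.
Target posterior odds = 0.999/0.001 = 999.
Need (1/19) × 15ⁿ ≥ 999, i.e. 15ⁿ ≥ 18981.
15³ = 3375 falls short of 18981 but 15⁴ = 50625 reaches it, so n = 4.

4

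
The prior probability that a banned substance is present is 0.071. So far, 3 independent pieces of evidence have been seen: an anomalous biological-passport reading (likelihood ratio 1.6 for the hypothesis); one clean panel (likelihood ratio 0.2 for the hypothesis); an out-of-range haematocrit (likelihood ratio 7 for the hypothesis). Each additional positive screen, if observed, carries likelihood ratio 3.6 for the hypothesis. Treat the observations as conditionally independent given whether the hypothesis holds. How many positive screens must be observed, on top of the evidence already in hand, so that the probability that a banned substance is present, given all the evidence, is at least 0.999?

Prior odds = 0.071/0.929 = 71/929.
Combined Bayes factor of the evidence already in hand = 1.6 × 0.2 × 7 = 2.24.
Odds after that evidence = (71/929) × 2.24 = 3976/23225.
Target odds = 0.999/0.001 = 999.
Need 3.6ⁿ ≥ 999 ÷ (3976/23225) = 23201775/3976.
3.6⁶ = 34012224/15625 falls short of 23201775/3976 but 3.6⁷ = 612220032/78125 reaches it, so n = 7.

7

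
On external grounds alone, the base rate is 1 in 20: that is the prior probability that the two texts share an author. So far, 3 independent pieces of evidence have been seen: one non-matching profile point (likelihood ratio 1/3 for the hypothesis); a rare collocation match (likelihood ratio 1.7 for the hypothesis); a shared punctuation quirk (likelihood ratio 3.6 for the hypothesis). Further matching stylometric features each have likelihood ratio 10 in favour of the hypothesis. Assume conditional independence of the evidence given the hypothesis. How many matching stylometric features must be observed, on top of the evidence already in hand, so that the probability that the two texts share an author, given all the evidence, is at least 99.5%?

Prior odds = 0.05/0.95 = 1/19.
Combined Bayes factor of the evidence already in hand = (1/3) × 1.7 × 3.6 = 2.04.
Odds after that evidence = (1/19) × 2.04 = 51/475.
Target odds = 0.995/0.005 = 199.
Need 10ⁿ ≥ 199 ÷ (51/475) = 94525/51.
10³ = 1000 falls short of 94525/51 but 10⁴ = 10000 reaches it, so n = 4.

4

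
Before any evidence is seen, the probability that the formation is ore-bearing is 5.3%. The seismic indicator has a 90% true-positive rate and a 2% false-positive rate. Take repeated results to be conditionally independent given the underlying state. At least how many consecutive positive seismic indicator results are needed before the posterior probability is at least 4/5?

Prior odds = 0.053/0.947 = 53/947.
Likelihood ratio of a positive result = 0.9/0.02 = 45.
Target posterior odds = 0.8/0.2 = 4.
Need (53/947) × 45ⁿ ≥ 4, i.e. 45ⁿ ≥ 3788/53.
45¹ = 45 falls short of 3788/53 but 45² = 2025 reaches it, so n = 2.

2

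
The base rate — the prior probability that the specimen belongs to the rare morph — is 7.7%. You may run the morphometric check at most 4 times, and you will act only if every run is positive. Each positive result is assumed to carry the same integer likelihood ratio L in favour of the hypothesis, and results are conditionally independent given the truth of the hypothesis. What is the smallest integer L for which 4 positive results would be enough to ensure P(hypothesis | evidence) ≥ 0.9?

4

Prior odds = 0.077/0.923 = 77/923.
Target odds = 0.9/0.1 = 9.
Need L⁴ ≥ 9 ÷ (77/923) = 8307/77.
3⁴ = 81 < 8307/77 ≤ 256 = 4⁴, so L = 4.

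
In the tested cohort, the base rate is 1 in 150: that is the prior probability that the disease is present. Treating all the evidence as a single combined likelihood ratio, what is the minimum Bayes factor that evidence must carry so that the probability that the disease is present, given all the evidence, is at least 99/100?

Prior odds = (1/150)/(149/150) = 1/149.
Target odds = 0.99/0.01 = 99.
Required Bayes factor = 99 ÷ (1/149) = 14751.

14751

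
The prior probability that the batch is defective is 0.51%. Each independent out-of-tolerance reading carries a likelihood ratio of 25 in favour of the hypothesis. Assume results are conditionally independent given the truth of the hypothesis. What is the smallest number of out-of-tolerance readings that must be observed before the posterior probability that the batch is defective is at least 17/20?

3

Prior odds = 0.0051/0.9949 = 51/9949.
Likelihood ratio per out-of-tolerance reading = 25.
Target odds: 0.85 ÷ 0.15 = 17/3.
Need (51/9949) × 25ⁿ ≥ 17/3, i.e. 25ⁿ ≥ 9949/9.
25² = 625 falls short of 9949/9 but 25³ = 15625 reaches it, so n = 3.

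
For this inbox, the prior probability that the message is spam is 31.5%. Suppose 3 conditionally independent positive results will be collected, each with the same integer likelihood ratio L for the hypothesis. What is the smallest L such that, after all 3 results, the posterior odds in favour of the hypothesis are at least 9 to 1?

Prior odds = 0.315/0.685 = 63/137.
Target odds = 9.
Need L³ ≥ 9 ÷ (63/137) = 137/7.
2³ = 8 < 137/7 ≤ 27 = 3³, so L = 3.

3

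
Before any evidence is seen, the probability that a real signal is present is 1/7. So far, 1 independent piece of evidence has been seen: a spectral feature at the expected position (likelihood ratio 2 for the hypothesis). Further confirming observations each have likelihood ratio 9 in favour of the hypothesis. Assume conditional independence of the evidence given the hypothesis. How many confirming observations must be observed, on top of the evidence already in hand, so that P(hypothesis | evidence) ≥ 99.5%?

3

Prior odds = (1/7)/(6/7) = 1/6.
Bayes factor of the evidence already in hand = 2.
Odds after that evidence = (1/6) × 2 = 1/3.
Target odds = 0.995/0.005 = 199.
Need 9ⁿ ≥ 199 ÷ (1/3) = 597.
9² = 81 falls short of 597 but 9³ = 729 reaches it, so n = 3.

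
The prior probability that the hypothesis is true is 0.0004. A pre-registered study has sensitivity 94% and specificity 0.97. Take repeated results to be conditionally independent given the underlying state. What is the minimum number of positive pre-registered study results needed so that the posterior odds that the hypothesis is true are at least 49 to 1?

Prior odds: 0.0004 ÷ 0.9996 = 1/2499.
False-positive rate = 1 − 0.97 = 0.03; likelihood ratio of a positive = 0.94/0.03 = 94/3.
Target odds = 49.
Require (94/3)ⁿ ≥ 49 ÷ (1/2499) = 122451.
(94/3)³ = 830584/27 falls short of 122451 but (94/3)⁴ = 78074896/81 reaches it, so n = 4.

4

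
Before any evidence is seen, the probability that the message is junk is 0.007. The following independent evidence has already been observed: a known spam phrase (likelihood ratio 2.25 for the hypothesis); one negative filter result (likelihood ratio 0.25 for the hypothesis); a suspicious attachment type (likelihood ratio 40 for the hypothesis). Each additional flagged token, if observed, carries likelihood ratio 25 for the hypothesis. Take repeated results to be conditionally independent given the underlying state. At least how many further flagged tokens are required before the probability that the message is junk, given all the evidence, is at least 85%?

2

Prior odds = 0.007/0.993 = 7/993.
Combined Bayes factor of the evidence already in hand = 2.25 × 0.25 × 40 = 22.5.
Odds after that evidence = (7/993) × 22.5 = 105/662.
Target odds = 0.85/0.15 = 17/3.
Need 25ⁿ ≥ 17/3 ÷ (105/662) = 11254/315.
25¹ = 25 falls short of 11254/315 but 25² = 625 reaches it, so n = 2.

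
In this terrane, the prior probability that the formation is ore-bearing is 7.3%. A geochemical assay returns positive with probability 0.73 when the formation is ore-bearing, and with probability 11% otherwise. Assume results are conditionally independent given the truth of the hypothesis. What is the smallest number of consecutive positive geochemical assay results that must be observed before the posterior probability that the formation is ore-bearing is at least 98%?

Prior odds = 0.073/0.927 = 73/927.
Likelihood ratio of a positive result = 0.73/0.11 = 73/11.
Target odds: 0.98 ÷ 0.02 = 49.
Need (73/927) × (73/11)ⁿ ≥ 49, i.e. (73/11)ⁿ ≥ 45423/73.
(73/11)³ = 389017/1331 falls short of 45423/73 but (73/11)⁴ = 28398241/14641 reaches it, so n = 4.

4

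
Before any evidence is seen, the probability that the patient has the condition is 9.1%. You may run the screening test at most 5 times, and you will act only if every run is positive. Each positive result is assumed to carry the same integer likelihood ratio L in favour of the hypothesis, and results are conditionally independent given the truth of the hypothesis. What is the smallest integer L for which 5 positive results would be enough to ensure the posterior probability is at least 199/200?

Prior odds = 0.091/0.909 = 91/909.
Target odds = 0.995/0.005 = 199.
Need L⁵ ≥ 199 ÷ (91/909) = 180891/91.
4⁵ = 1024 < 180891/91 ≤ 3125 = 5⁵, so L = 5.

5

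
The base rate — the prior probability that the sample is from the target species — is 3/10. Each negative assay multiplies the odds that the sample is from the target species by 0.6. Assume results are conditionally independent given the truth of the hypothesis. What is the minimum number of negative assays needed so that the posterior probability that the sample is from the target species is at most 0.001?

12

Prior odds = 0.3/0.7 = 3/7.
Likelihood ratio per negative assay = 0.6.
Target posterior odds = 0.001/0.999 = 1/999.
Require 0.6ⁿ ≤ 1/999 ÷ (3/7) = 7/2997.
0.6¹¹ = 177147/48828125 is still above 7/2997 but 0.6¹² = 531441/244140625 is at or below it, so n = 12.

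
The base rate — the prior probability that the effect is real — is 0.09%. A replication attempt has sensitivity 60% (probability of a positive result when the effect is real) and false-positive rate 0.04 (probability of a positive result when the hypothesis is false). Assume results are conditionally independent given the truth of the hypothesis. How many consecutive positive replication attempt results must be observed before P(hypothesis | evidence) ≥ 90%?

4

Prior odds: 0.0009 ÷ 0.9991 = 9/9991.
Likelihood ratio of a positive result = 0.6/0.04 = 15.
Target odds: 0.9 ÷ 0.1 = 9.
Require 15ⁿ ≥ 9 ÷ (9/9991) = 9991.
15³ = 3375 falls short of 9991 but 15⁴ = 50625 reaches it, so n = 4.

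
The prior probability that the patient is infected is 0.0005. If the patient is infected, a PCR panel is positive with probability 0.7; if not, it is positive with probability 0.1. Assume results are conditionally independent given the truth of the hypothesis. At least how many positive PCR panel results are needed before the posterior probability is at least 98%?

6

Prior odds = 0.0005/0.9995 = 1/1999.
Likelihood ratio of a positive = 0.7/0.1 = 7.
Target odds: 0.98 ÷ 0.02 = 49.
Require 7ⁿ ≥ 49 ÷ (1/1999) = 97951.
7⁵ = 16807 falls short of 97951 but 7⁶ = 117649 reaches it, so n = 6.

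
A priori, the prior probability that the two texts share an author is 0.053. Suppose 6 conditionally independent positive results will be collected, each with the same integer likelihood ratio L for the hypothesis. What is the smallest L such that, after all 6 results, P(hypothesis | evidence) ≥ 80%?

Prior odds = 0.053/0.947 = 53/947.
Target odds = 0.8/0.2 = 4.
Need L⁶ ≥ 4 ÷ (53/947) = 3788/53.
2⁶ = 64 < 3788/53 ≤ 729 = 3⁶, so L = 3.

3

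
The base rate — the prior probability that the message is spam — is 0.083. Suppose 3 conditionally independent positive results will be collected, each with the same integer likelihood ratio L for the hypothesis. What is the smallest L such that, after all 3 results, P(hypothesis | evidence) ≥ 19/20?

Prior odds = 0.083/0.917 = 83/917.
Target odds = 0.95/0.05 = 19.
Need L³ ≥ 19 ÷ (83/917) = 17423/83.
5³ = 125 < 17423/83 ≤ 216 = 6³, so L = 6.

6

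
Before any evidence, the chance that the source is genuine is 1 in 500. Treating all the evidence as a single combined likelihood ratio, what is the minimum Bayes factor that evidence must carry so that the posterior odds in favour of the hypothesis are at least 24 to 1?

Prior odds = 0.002/0.998 = 1/499.
Target odds = 24.
Required Bayes factor = 24 ÷ (1/499) = 11976.

11976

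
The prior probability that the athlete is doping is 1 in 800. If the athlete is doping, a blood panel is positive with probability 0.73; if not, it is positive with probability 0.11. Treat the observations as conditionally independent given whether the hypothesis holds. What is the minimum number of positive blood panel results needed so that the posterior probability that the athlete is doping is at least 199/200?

7

Prior odds: 0.00125 ÷ 0.99875 = 1/799.
Likelihood ratio of a positive = 0.73/0.11 = 73/11.
Target odds: 0.995 ÷ 0.005 = 199.
Require (73/11)ⁿ ≥ 199 ÷ (1/799) = 159001.
(73/11)⁶ ≈85424.2 falls short of 159001 but (73/11)⁷ ≈566906 reaches it, so n = 7.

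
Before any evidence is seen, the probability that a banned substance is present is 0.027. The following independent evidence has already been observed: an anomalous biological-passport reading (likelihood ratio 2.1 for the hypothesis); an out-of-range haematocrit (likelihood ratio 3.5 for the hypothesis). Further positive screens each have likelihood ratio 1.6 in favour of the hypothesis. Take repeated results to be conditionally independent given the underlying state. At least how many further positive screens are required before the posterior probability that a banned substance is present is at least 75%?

6

Prior odds = 0.027/0.973 = 27/973.
Combined Bayes factor of the evidence already in hand = 2.1 × 3.5 = 7.35.
Odds after that evidence = (27/973) × 7.35 = 567/2780.
Target odds = 0.75/0.25 = 3.
Need 1.6ⁿ ≥ 3 ÷ (567/2780) = 2780/189.
1.6⁵ = 10.48576 falls short of 2780/189 but 1.6⁶ = 262144/15625 reaches it, so n = 6.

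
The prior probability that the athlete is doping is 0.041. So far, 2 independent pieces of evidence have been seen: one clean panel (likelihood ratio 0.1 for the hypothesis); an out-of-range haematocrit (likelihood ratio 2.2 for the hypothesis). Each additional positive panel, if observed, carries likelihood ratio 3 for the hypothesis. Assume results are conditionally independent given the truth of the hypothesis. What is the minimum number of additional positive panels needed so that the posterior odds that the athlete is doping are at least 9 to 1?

Prior odds = 0.041/0.959 = 41/959.
Combined Bayes factor of the evidence already in hand = 0.1 × 2.2 = 0.22.
Odds after that evidence = (41/959) × 0.22 = 451/47950.
Target odds = 9.
Need 3ⁿ ≥ 9 ÷ (451/47950) = 431550/451.
3⁶ = 729 falls short of 431550/451 but 3⁷ = 2187 reaches it, so n = 7.

7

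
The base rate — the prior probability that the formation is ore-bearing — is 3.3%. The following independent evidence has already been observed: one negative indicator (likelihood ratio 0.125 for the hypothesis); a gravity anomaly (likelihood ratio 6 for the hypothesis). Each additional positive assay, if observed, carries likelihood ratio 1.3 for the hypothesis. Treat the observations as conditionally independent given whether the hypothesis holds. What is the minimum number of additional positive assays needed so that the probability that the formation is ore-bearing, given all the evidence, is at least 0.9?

Prior odds = 0.033/0.967 = 33/967.
Combined Bayes factor of the evidence already in hand = 0.125 × 6 = 0.75.
Odds after that evidence = (33/967) × 0.75 = 99/3868.
Target odds = 0.9/0.1 = 9.
Need 1.3ⁿ ≥ 9 ÷ (99/3868) = 3868/11.
1.3²² ≈321.184 falls short of 3868/11 but 1.3²³ ≈417.539 reaches it, so n = 23.

23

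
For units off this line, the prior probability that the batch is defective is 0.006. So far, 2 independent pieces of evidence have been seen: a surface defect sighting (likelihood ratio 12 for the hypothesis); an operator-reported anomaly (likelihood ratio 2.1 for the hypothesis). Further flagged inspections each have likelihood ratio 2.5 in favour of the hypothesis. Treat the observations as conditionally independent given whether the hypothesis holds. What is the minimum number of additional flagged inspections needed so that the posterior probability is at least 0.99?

Prior odds = 0.006/0.994 = 3/497.
Combined Bayes factor of the evidence already in hand = 12 × 2.1 = 25.2.
Odds after that evidence = (3/497) × 25.2 = 54/355.
Target odds = 0.99/0.01 = 99.
Need 2.5ⁿ ≥ 99 ÷ (54/355) = 3905/6.
2.5⁷ = 610.3515625 falls short of 3905/6 but 2.5⁸ = 390625/256 reaches it, so n = 8.

8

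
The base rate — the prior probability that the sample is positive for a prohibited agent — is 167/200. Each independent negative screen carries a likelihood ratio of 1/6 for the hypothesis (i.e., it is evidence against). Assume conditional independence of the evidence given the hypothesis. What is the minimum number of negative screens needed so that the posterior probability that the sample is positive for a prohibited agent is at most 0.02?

Prior odds: 0.835 ÷ 0.165 = 167/33.
Likelihood ratio per negative screen = 1/6.
Target posterior odds = 0.02/0.98 = 1/49.
Require (1/6)ⁿ ≤ 1/49 ÷ (167/33) = 33/8183.
(1/6)³ = 1/216 is still above 33/8183 but (1/6)⁴ = 1/1296 is at or below it, so n = 4.

4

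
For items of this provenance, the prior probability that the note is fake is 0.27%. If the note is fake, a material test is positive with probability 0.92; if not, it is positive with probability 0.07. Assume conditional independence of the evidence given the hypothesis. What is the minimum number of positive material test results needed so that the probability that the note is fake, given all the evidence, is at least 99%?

Prior odds = 0.0027/0.9973 = 27/9973.
Likelihood ratio of a positive = 0.92/0.07 = 92/7.
Target posterior odds = 0.99/0.01 = 99.
Require (92/7)ⁿ ≥ 99 ÷ (27/9973) = 109703/3.
(92/7)⁴ = 71639296/2401 falls short of 109703/3 but (92/7)⁵ ≈392147 reaches it, so n = 5.

5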